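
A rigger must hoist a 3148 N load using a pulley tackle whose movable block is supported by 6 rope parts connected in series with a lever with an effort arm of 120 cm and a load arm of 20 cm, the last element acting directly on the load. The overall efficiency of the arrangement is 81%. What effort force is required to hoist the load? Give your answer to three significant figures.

Block-and-tackle MA = number of supporting rope parts = 6.
Lever MA = effort arm / load arm = 120/20 = 6.
Combined ideal MA = 6 × 6 = 36.
Actual MA = 36 × 0.81 = 29.16.
Effort = load / actual MA = 3148 / 29.16 = 107.96 N.

108 N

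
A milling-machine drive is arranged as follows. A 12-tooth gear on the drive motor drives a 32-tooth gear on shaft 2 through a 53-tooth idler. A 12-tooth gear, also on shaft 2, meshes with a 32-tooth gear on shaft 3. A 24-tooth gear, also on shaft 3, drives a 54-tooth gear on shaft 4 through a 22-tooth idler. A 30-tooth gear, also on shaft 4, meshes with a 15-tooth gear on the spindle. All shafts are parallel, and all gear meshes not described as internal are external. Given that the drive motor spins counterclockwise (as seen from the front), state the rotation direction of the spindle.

the drive motor → shaft 2: driver → idler → driven is 2 external meshes, 2 reversals → CCW.
shaft 2 → shaft 3: external mesh, 1 reversal → CW.
shaft 3 → shaft 4: driver → idler → driven is 2 external meshes, 2 reversals → CW.
shaft 4 → the spindle: external mesh, 1 reversal → CCW.
6 reversals in total — an even number — so the spindle turns the same way as the drive motor.

counterclockwise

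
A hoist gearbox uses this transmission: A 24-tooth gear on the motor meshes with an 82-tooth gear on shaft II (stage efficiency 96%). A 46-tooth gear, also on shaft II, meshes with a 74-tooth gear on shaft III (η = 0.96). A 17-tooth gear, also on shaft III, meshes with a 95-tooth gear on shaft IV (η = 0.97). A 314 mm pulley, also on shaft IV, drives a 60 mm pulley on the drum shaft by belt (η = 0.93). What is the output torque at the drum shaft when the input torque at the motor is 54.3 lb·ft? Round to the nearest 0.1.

265.0 lb·ft

Gear mesh: ratio = 82/24 = 3.4167; torque at shaft II = 54.3 × 3.4167 × 0.96 = 178.1 lb·ft.
Gear mesh: ratio = 74/46 = 1.6087; torque at shaft III = 178.1 × 1.6087 × 0.96 = 275.05 lb·ft.
Gear mesh: ratio = 95/17 = 5.5882; torque at shaft IV = 275.05 × 5.5882 × 0.97 = 1491 lb·ft.
Belt: ratio = 60/314 = 0.19108; torque at the drum shaft = 1491 × 0.19108 × 0.93 = 264.95 lb·ft.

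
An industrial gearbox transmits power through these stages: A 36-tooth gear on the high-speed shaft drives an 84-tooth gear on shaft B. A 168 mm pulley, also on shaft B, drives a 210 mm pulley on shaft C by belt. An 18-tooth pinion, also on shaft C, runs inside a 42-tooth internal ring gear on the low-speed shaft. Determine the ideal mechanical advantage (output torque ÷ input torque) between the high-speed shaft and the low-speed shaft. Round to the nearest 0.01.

Each stage contributes driven/driver: gear mesh 84/36 = 2.3333, belt 210/168 = 1.25, internal gear 42/18 = 2.3333.
Overall: 2.3333 × 1.25 × 2.3333 = 6.8056.

6.81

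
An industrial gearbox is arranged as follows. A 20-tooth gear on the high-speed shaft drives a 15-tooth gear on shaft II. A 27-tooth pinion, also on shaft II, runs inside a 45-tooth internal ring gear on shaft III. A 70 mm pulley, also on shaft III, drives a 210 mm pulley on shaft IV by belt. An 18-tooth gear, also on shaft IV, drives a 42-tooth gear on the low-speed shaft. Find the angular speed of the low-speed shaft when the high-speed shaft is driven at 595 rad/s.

68 rad/s

gear mesh 15/20 = 0.75 → 595/0.75 = 793.33 rad/s
internal gear 45/27 = 1.6667 → 793.33/1.6667 = 476 rad/s
belt 210/70 = 3 → 476/3 = 158.67 rad/s
gear mesh 42/18 = 2.3333 → 158.67/2.3333 = 68 rad/s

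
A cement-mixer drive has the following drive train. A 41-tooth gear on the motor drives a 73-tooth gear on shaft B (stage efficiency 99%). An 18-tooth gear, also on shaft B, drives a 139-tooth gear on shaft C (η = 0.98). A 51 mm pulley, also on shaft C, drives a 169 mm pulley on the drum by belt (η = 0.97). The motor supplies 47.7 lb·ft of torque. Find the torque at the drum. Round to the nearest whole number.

After the gear mesh (73/41): 47.7 × 1.7805 × 0.99 = 84.08 lb·ft
After the gear mesh (139/18): 84.08 × 7.7222 × 0.98 = 636.3 lb·ft
After the belt (169/51): 636.3 × 3.3137 × 0.97 = 2045.3 lb·ft

2045 lb·ft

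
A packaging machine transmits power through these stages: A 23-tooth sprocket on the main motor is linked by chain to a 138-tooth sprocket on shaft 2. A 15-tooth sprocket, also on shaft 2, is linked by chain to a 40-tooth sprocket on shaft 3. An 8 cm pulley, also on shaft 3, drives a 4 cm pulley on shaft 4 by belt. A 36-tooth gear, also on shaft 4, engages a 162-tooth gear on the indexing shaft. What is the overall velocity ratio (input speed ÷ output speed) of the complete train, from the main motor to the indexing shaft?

Each stage contributes driven/driver: chain 138/23 = 6, chain 40/15 = 2.6667, belt 4/8 = 0.5, gear mesh 162/36 = 4.5.
Overall: 6 × 2.6667 × 0.5 × 4.5 = 36.

36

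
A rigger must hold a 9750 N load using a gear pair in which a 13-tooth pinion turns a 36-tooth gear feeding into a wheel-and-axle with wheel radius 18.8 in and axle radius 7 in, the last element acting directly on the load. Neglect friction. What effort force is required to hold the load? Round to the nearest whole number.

Gear pair MA = 36/13 = 2.7692.
Wheel-and-axle MA = R/r = 18.8/7 = 2.6857.
Combined ideal MA = 2.7692 × 2.6857 = 7.4374.
Effort = load / MA = 9750 / 7.4374 = 1310.9 N.

1311 N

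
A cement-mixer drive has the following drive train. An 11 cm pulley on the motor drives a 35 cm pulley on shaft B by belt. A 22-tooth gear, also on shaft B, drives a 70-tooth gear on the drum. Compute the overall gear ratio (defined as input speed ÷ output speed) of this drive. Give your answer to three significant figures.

Each stage contributes driven/driver: belt 35/11 = 3.1818, gear mesh 70/22 = 3.1818.
Overall: 3.1818 × 3.1818 = 10.124.

10.1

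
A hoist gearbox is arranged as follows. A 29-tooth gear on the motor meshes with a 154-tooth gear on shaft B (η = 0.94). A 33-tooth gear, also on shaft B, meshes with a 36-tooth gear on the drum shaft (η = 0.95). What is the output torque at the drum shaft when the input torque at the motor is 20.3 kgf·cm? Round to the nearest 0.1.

105.0 kgf·cm

After the gear mesh (154/29): 20.3 × 5.3103 × 0.94 = 101.33 kgf·cm
After the gear mesh (36/33): 101.33 × 1.0909 × 0.95 = 105.02 kgf·cm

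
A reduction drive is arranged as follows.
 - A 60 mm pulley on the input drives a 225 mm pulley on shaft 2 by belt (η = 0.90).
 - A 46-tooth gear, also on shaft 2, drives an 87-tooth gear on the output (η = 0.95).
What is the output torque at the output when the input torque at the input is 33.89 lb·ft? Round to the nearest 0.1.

belt 225/60 = 3.75 → τ = 33.89·3.75·0.90 = 114.38 lb·ft
gear mesh 87/46 = 1.8913 → τ = 114.38·1.8913·0.95 = 205.51 lb·ft

205.5 lb·ft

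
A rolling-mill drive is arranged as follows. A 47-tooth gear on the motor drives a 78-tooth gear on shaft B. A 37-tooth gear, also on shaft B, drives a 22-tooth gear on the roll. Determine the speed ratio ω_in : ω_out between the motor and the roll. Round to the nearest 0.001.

Each stage contributes driven/driver: gear mesh 78/47 = 1.6596, gear mesh 22/37 = 0.59459.
Overall: 1.6596 × 0.59459 = 0.98677.

0.987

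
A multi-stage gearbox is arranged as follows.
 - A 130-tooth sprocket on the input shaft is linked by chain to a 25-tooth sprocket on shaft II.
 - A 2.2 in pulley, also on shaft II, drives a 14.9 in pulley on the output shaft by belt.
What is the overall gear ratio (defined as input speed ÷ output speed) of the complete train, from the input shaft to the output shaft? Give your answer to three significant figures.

Each stage contributes driven/driver: chain 25/130 = 0.19231, belt 14.9/2.2 = 6.7727.
Overall: 0.19231 × 6.7727 = 1.3024.

1.30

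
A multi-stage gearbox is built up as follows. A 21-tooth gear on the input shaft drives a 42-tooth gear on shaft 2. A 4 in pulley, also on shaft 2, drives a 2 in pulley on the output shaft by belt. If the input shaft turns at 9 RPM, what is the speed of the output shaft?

9 RPM

gear mesh 42/21 = 2 → 9/2 = 4.5 RPM
belt 2/4 = 0.5 → 4.5/0.5 = 9 RPM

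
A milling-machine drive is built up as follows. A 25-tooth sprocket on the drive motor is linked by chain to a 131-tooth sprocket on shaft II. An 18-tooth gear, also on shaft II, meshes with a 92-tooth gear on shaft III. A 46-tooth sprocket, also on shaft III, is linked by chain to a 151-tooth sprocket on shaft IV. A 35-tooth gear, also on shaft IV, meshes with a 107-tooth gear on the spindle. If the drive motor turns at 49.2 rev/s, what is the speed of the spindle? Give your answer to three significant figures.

the drive motor → shaft II (chain, 131/25): 49.2 ÷ 5.24 = 9.3893 rev/s
shaft II → shaft III (gear mesh, 92/18): 9.3893 ÷ 5.1111 = 1.837 rev/s
shaft III → shaft IV (chain, 151/46): 1.837 ÷ 3.2826 = 0.55963 rev/s
shaft IV → the spindle (gear mesh, 107/35): 0.55963 ÷ 3.0571 = 0.18306 rev/s

0.183 rev/s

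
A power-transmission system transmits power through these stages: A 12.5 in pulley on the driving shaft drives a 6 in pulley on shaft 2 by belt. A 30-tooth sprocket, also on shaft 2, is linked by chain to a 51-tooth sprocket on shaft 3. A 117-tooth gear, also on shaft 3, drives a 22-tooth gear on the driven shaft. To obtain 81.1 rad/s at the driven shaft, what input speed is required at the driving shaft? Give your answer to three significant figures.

12.4 rad/s

Overall ratio R = 0.48 × 1.7 × 0.18803 = 0.15344.
Required input speed = output speed × R = 81.1 × 0.15344 = 12.444 rad/s.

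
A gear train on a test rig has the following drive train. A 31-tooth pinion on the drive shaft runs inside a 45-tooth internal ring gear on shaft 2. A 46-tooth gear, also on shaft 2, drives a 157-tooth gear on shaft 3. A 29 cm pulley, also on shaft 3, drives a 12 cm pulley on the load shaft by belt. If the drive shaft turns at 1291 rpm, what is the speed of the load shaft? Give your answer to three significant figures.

internal gear 45/31 = 1.4516 → 1291/1.4516 = 889.36 rpm
gear mesh 157/46 = 3.413 → 889.36/3.413 = 260.58 rpm
belt 12/29 = 0.41379 → 260.58/0.41379 = 629.72 rpm

630 rpm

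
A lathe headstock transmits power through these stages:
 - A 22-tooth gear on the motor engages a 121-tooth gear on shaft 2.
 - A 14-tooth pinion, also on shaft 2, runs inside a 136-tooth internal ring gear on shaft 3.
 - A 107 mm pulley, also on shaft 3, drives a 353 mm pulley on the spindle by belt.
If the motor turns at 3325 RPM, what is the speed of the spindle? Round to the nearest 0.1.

18.9 RPM

the motor → shaft 2 (gear mesh, 121/22): 3325 ÷ 5.5 = 604.55 RPM
shaft 2 → shaft 3 (internal gear, 136/14): 604.55 ÷ 9.7143 = 62.233 RPM
shaft 3 → the spindle (belt, 353/107): 62.233 ÷ 3.2991 = 18.864 RPM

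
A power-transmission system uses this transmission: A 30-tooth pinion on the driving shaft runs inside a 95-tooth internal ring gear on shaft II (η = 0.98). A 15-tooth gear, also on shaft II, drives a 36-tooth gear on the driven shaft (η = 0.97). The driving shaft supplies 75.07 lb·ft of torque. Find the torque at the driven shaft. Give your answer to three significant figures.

542 lb·ft

After the internal gear (95/30): 75.07 × 3.1667 × 0.98 = 232.97 lb·ft
After the gear mesh (36/15): 232.97 × 2.4 × 0.97 = 542.35 lb·ft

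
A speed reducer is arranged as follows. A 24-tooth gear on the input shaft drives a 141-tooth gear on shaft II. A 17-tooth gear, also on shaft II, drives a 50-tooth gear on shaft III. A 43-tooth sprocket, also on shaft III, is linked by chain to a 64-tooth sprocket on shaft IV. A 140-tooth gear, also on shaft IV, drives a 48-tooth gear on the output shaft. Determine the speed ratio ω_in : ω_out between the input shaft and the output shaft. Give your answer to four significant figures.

Each stage contributes driven/driver: gear mesh 141/24 = 5.875, gear mesh 50/17 = 2.9412, chain 64/43 = 1.4884, gear mesh 48/140 = 0.34286.
Overall: 5.875 × 2.9412 × 1.4884 × 0.34286 = 8.8177.

8.818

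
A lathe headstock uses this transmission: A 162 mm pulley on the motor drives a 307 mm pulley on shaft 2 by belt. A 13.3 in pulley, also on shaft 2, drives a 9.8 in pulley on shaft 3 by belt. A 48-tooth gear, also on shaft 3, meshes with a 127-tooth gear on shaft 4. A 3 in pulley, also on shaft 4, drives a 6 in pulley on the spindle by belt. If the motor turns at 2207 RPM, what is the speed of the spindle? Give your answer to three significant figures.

Belt: ratio = 307/162 = 1.8951, so shaft 2 turns at 2207 / 1.8951 = 1164.6 RPM.
Belt: ratio = 9.8/13.3 = 0.73684, so shaft 3 turns at 1164.6 / 0.73684 = 1580.5 RPM.
Gear mesh: ratio = 127/48 = 2.6458, so shaft 4 turns at 1580.5 / 2.6458 = 597.37 RPM.
Belt: ratio = 6/3 = 2, so the spindle turns at 597.37 / 2 = 298.68 RPM.

299 RPM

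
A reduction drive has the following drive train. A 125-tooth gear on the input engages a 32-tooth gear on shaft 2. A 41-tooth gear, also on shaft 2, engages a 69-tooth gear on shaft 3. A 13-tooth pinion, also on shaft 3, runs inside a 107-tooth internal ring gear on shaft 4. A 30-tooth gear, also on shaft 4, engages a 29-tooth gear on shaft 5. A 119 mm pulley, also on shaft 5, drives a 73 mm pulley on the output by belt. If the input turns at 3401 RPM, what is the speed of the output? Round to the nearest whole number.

Gear mesh: ratio = 32/125 = 0.256, so shaft 2 turns at 3401 / 0.256 = 13285 RPM.
Gear mesh: ratio = 69/41 = 1.6829, so shaft 3 turns at 13285 / 1.6829 = 7894.1 RPM.
Internal gear: ratio = 107/13 = 8.2308, so shaft 4 turns at 7894.1 / 8.2308 = 959.09 RPM.
Gear mesh: ratio = 29/30 = 0.96667, so shaft 5 turns at 959.09 / 0.96667 = 992.17 RPM.
Belt: ratio = 73/119 = 0.61345, so the output turns at 992.17 / 0.61345 = 1617.4 RPM.

1617 RPM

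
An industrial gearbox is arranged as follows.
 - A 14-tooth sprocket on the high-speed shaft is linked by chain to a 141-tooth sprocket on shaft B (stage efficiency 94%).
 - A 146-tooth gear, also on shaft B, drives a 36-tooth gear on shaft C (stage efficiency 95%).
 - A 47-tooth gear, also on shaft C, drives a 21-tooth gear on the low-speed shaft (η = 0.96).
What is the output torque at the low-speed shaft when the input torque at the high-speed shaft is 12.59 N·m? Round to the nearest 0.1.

Chain: ratio = 141/14 = 10.071; torque at shaft B = 12.59 × 10.071 × 0.94 = 119.19 N·m.
Gear mesh: ratio = 36/146 = 0.24658; torque at shaft C = 119.19 × 0.24658 × 0.95 = 27.92 N·m.
Gear mesh: ratio = 21/47 = 0.44681; torque at the low-speed shaft = 27.92 × 0.44681 × 0.96 = 11.976 N·m.

12.0 N·m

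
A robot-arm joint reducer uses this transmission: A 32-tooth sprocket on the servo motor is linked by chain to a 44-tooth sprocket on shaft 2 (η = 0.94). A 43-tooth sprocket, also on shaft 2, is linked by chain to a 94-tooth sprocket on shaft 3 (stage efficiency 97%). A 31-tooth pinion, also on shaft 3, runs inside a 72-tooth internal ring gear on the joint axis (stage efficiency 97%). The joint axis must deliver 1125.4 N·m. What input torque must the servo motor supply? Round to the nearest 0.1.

Overall ratio R = 1.375 × 2.186 × 2.3226 = 6.9812; overall efficiency η = 0.94 × 0.97 × 0.97 = 0.8844.
Input torque = output torque / (R × η) = 1125.4 / (6.9812 × 0.8844) = 182.26 N·m.

182.3 N·m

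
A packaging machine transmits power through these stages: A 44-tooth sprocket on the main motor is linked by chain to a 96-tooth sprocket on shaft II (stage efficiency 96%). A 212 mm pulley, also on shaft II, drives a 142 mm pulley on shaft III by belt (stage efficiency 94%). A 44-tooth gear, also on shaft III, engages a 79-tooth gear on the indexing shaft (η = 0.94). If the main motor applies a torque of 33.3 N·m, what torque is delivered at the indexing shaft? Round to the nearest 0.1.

74.1 N·m

chain 96/44 = 2.1818 → τ = 33.3·2.1818·0.96 = 69.748 N·m
belt 142/212 = 0.66981 → τ = 69.748·0.66981·0.94 = 43.915 N·m
gear mesh 79/44 = 1.7955 → τ = 43.915·1.7955·0.94 = 74.117 N·m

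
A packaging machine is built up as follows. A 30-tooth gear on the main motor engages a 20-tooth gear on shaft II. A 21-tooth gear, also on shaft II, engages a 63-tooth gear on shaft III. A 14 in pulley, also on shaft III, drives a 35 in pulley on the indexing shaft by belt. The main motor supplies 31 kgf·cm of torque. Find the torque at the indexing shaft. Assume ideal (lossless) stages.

After the gear mesh (20/30): 31 × 0.66667 = 20.667 kgf·cm
After the gear mesh (63/21): 20.667 × 3 = 62 kgf·cm
After the belt (35/14): 62 × 2.5 = 155 kgf·cm

155 kgf·cm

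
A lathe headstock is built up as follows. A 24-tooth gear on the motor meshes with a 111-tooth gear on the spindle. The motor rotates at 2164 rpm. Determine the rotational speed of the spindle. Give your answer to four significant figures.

467.9 rpm

the motor → the spindle (gear mesh, 111/24): 2164 ÷ 4.625 = 467.89 rpm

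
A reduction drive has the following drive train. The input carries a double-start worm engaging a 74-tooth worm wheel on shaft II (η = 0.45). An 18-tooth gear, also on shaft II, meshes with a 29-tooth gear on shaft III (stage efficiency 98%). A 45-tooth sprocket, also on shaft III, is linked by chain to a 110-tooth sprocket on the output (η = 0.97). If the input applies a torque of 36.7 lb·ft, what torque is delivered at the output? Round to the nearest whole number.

2288 lb·ft

worm 74/2 = 37 → τ = 36.7·37·0.45 = 611.06 lb·ft
gear mesh 29/18 = 1.6111 → τ = 611.06·1.6111·0.98 = 964.79 lb·ft
chain 110/45 = 2.4444 → τ = 964.79·2.4444·0.97 = 2287.6 lb·ft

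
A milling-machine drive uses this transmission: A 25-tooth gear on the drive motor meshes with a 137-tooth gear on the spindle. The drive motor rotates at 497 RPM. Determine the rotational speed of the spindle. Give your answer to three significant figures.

gear mesh 137/25 = 5.48 → 497/5.48 = 90.693 RPM

90.7 RPM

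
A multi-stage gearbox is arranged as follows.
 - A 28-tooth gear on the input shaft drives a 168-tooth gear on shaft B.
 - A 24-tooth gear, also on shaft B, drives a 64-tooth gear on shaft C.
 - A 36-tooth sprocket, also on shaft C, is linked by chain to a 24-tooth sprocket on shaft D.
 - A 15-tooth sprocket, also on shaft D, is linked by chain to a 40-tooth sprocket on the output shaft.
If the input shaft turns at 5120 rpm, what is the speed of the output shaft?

180 rpm

the input shaft → shaft B (gear mesh, 168/28): 5120 ÷ 6 = 853.33 rpm
shaft B → shaft C (gear mesh, 64/24): 853.33 ÷ 2.6667 = 320 rpm
shaft C → shaft D (chain, 24/36): 320 ÷ 0.66667 = 480 rpm
shaft D → the output shaft (chain, 40/15): 480 ÷ 2.6667 = 180 rpm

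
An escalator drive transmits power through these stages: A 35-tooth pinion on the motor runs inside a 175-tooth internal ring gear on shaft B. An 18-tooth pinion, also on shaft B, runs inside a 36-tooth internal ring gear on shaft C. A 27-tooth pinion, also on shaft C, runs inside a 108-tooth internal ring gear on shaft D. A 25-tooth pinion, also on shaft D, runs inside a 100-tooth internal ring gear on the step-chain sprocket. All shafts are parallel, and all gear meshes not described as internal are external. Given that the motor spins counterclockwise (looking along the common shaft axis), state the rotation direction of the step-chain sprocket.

the motor → shaft B: internal mesh, same direction → CCW.
shaft B → shaft C: internal mesh, same direction → CCW.
shaft C → shaft D: internal mesh, same direction → CCW.
shaft D → the step-chain sprocket: internal mesh, same direction → CCW.
0 reversals in total — an even number — so the step-chain sprocket turns the same way as the motor.

counterclockwise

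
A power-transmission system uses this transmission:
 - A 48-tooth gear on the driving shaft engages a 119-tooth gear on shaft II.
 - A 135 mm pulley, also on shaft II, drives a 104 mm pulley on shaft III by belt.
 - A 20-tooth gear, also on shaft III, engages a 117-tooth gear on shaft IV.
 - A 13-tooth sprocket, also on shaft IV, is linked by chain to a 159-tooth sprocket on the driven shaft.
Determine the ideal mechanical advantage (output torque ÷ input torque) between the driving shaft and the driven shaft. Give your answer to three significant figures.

137

Each stage contributes driven/driver: gear mesh 119/48 = 2.4792, belt 104/135 = 0.77037, gear mesh 117/20 = 5.85, chain 159/13 = 12.231.
Overall: 2.4792 × 0.77037 × 5.85 × 12.231 = 136.65.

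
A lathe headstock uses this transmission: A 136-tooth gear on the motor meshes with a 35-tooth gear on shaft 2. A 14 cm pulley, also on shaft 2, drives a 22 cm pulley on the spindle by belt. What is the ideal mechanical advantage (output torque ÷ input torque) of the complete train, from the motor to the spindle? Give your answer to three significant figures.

Each stage contributes driven/driver: gear mesh 35/136 = 0.25735, belt 22/14 = 1.5714.
Overall: 0.25735 × 1.5714 = 0.40441.

0.404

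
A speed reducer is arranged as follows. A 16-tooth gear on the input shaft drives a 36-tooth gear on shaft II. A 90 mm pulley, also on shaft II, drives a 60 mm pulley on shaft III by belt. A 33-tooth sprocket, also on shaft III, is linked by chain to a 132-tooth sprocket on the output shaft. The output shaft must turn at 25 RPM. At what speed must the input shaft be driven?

Overall ratio R = 2.25 × 0.66667 × 4 = 6.
Required input speed = output speed × R = 25 × 6 = 150 RPM.

150 RPM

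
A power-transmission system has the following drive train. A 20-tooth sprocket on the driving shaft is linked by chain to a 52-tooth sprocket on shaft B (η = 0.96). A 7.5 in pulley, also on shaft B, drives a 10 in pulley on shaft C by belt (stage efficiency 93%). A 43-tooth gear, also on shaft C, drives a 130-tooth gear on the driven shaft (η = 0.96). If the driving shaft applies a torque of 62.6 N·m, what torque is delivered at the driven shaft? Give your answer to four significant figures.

chain 52/20 = 2.6 → τ = 62.6·2.6·0.96 = 156.25 N·m
belt 10/7.5 = 1.3333 → τ = 156.25·1.3333·0.93 = 193.75 N·m
gear mesh 130/43 = 3.0233 → τ = 193.75·3.0233·0.96 = 562.32 N·m

562.3 N·m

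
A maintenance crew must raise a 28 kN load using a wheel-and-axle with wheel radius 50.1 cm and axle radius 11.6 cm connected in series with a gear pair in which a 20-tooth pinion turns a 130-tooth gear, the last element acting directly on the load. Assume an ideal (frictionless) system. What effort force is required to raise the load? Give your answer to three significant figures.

0.997 kN

Wheel-and-axle MA = R/r = 50.1/11.6 = 4.319.
Gear pair MA = 130/20 = 6.5.
Combined ideal MA = 4.319 × 6.5 = 28.073.
Effort = load / MA = 28 / 28.073 = 0.99739 kN.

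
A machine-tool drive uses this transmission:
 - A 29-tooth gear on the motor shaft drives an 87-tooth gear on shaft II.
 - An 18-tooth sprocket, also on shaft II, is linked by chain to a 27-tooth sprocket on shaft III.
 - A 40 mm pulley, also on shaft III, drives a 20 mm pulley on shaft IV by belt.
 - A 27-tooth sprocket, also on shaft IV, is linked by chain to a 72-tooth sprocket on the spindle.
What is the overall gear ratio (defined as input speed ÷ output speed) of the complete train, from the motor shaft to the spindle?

6

Each stage contributes driven/driver: gear mesh 87/29 = 3, chain 27/18 = 1.5, belt 20/40 = 0.5, chain 72/27 = 2.6667.
Overall: 3 × 1.5 × 0.5 × 2.6667 = 6.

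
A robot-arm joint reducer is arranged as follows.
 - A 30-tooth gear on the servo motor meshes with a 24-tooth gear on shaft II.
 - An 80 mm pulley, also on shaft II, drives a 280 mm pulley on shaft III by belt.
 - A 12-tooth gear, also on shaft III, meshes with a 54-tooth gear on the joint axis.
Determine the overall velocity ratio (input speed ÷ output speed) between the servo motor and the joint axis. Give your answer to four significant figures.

Each stage contributes driven/driver: gear mesh 24/30 = 0.8, belt 280/80 = 3.5, gear mesh 54/12 = 4.5.
Overall: 0.8 × 3.5 × 4.5 = 12.6.

12.60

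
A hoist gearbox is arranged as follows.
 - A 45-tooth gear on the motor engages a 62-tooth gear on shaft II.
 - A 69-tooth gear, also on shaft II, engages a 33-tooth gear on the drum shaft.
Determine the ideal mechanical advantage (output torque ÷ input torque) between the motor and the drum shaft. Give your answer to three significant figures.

0.659

Each stage contributes driven/driver: gear mesh 62/45 = 1.3778, gear mesh 33/69 = 0.47826.
Overall: 1.3778 × 0.47826 = 0.65894.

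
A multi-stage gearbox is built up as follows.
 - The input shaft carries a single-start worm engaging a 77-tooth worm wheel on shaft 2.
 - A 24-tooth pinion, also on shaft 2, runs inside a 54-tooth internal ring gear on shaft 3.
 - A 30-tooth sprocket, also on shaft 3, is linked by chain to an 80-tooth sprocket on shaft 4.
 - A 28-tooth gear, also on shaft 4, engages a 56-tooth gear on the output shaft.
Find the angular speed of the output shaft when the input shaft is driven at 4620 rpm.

Worm: ratio = 77/1 = 77, so shaft 2 turns at 4620 / 77 = 60 rpm.
Internal gear: ratio = 54/24 = 2.25, so shaft 3 turns at 60 / 2.25 = 26.667 rpm.
Chain: ratio = 80/30 = 2.6667, so shaft 4 turns at 26.667 / 2.6667 = 10 rpm.
Gear mesh: ratio = 56/28 = 2, so the output shaft turns at 10 / 2 = 5 rpm.

5 rpm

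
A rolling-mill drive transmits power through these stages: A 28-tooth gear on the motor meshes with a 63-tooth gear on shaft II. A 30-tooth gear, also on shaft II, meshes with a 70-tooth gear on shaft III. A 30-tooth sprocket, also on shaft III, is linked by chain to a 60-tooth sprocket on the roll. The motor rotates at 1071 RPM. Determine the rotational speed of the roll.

102 RPM

gear mesh 63/28 = 2.25 → 1071/2.25 = 476 RPM
gear mesh 70/30 = 2.3333 → 476/2.3333 = 204 RPM
chain 60/30 = 2 → 204/2 = 102 RPM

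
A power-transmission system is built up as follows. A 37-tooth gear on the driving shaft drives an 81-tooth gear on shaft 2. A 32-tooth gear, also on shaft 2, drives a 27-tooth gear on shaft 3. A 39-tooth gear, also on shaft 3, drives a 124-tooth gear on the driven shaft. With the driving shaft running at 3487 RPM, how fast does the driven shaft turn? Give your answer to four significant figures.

Gear mesh: ratio = 81/37 = 2.1892, so shaft 2 turns at 3487 / 2.1892 = 1592.8 RPM.
Gear mesh: ratio = 27/32 = 0.84375, so shaft 3 turns at 1592.8 / 0.84375 = 1887.8 RPM.
Gear mesh: ratio = 124/39 = 3.1795, so the driven shaft turns at 1887.8 / 3.1795 = 593.74 RPM.

593.7 RPM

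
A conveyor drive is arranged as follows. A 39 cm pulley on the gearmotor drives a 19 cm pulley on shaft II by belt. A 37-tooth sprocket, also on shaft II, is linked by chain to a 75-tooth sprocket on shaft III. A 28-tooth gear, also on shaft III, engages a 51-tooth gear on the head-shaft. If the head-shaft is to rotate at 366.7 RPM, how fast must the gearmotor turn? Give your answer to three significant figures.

660 RPM

Overall ratio R = 0.48718 × 2.027 × 1.8214 = 1.7987.
Required input speed = output speed × R = 366.7 × 1.7987 = 659.59 RPM.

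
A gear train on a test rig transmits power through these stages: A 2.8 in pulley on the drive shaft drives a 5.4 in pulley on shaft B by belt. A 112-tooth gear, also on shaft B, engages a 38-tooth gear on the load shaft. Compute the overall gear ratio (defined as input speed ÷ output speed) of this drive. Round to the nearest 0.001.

0.654

Each stage contributes driven/driver: belt 5.4/2.8 = 1.9286, gear mesh 38/112 = 0.33929.
Overall: 1.9286 × 0.33929 = 0.65434.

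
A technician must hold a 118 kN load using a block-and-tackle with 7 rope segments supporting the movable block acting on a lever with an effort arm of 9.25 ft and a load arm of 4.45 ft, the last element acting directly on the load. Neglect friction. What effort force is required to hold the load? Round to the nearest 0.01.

Block-and-tackle MA = number of supporting rope parts = 7.
Lever MA = effort arm / load arm = 9.25/4.45 = 2.0787.
Combined ideal MA = 7 × 2.0787 = 14.551.
Effort = load / MA = 118 / 14.551 = 8.1097 kN.

8.11 kN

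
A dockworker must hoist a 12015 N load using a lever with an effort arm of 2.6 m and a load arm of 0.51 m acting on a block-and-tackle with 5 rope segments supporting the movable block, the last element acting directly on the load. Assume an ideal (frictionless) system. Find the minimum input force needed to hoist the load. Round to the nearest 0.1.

Lever MA = effort arm / load arm = 2.6/0.51 = 5.098.
Block-and-tackle MA = number of supporting rope parts = 5.
Combined ideal MA = 5.098 × 5 = 25.49.
Effort = load / MA = 12015 / 25.49 = 471.36 N.

471.4 N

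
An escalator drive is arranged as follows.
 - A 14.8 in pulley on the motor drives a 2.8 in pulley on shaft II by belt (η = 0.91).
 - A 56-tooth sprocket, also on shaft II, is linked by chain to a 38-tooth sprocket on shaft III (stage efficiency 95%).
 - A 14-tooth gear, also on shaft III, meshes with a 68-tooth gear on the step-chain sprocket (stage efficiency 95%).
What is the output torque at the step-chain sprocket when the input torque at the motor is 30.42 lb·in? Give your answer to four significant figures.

After the belt (2.8/14.8): 30.42 × 0.18919 × 0.91 = 5.2372 lb·in
After the chain (38/56): 5.2372 × 0.67857 × 0.95 = 3.3761 lb·in
After the gear mesh (68/14): 3.3761 × 4.8571 × 0.95 = 15.578 lb·in

15.58 lb·in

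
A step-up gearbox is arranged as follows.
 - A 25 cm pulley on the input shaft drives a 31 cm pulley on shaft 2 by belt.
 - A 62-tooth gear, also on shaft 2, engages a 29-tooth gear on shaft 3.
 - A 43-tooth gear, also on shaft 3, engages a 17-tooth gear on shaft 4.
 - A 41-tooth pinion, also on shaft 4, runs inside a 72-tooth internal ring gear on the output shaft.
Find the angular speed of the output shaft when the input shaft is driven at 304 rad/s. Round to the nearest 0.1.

belt 31/25 = 1.24 → 304/1.24 = 245.16 rad/s
gear mesh 29/62 = 0.46774 → 245.16/0.46774 = 524.14 rad/s
gear mesh 17/43 = 0.39535 → 524.14/0.39535 = 1325.8 rad/s
internal gear 72/41 = 1.7561 → 1325.8/1.7561 = 754.95 rad/s

754.9 rad/s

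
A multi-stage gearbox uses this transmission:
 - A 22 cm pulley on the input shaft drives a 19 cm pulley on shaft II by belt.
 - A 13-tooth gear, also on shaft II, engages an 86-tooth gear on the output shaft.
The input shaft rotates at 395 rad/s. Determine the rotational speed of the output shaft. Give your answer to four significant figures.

belt 19/22 = 0.86364 → 395/0.86364 = 457.37 rad/s
gear mesh 86/13 = 6.6154 → 457.37/6.6154 = 69.137 rad/s

69.14 rad/s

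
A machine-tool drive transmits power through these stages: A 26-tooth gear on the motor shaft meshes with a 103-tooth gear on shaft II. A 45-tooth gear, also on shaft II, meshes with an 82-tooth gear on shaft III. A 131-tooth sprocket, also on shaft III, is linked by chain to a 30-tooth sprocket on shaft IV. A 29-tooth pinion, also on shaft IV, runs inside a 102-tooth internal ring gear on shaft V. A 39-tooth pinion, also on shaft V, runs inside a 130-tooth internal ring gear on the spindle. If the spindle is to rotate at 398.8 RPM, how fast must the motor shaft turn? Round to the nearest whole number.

7729 RPM

Overall ratio R = 3.9615 × 1.8222 × 0.22901 × 3.5172 × 3.3333 = 19.382.
Required input speed = output speed × R = 398.8 × 19.382 = 7729.5 RPM.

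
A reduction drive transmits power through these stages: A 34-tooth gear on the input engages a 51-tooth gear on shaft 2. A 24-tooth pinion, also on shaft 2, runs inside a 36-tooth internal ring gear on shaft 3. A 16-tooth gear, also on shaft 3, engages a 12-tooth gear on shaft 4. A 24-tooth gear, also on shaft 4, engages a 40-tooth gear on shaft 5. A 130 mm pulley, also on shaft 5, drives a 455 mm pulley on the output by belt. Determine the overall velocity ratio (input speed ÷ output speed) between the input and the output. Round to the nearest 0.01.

Each stage contributes driven/driver: gear mesh 51/34 = 1.5, internal gear 36/24 = 1.5, gear mesh 12/16 = 0.75, gear mesh 40/24 = 1.6667, belt 455/130 = 3.5.
Overall: 1.5 × 1.5 × 0.75 × 1.6667 × 3.5 = 9.8438.

9.84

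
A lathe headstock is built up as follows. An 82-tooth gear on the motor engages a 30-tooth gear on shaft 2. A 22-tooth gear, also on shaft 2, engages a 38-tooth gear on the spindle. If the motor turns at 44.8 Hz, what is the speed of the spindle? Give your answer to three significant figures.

the motor → shaft 2 (gear mesh, 30/82): 44.8 ÷ 0.36585 = 122.45 Hz
shaft 2 → the spindle (gear mesh, 38/22): 122.45 ÷ 1.7273 = 70.894 Hz

70.9 Hz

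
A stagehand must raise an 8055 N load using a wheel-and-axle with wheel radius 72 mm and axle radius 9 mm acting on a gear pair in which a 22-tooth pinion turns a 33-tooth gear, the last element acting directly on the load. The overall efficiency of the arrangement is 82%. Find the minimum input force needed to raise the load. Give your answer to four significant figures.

Wheel-and-axle MA = R/r = 72/9 = 8.
Gear pair MA = 33/22 = 1.5.
Combined ideal MA = 8 × 1.5 = 12.
Actual MA = 12 × 0.82 = 9.84.
Effort = load / actual MA = 8055 / 9.84 = 818.6 N.

818.6 N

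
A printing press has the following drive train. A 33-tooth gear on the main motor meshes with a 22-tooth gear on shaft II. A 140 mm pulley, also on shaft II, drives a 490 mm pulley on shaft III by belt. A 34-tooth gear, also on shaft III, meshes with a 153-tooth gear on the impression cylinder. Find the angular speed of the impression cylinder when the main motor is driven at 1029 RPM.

98 RPM

Gear mesh: ratio = 22/33 = 0.66667, so shaft II turns at 1029 / 0.66667 = 1543.5 RPM.
Belt: ratio = 490/140 = 3.5, so shaft III turns at 1543.5 / 3.5 = 441 RPM.
Gear mesh: ratio = 153/34 = 4.5, so the impression cylinder turns at 441 / 4.5 = 98 RPM.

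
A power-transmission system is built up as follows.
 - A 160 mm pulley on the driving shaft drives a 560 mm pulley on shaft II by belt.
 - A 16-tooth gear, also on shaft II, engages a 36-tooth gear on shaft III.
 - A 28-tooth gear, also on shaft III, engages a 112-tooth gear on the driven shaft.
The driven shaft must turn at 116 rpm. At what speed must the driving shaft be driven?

Overall ratio R = 3.5 × 2.25 × 4 = 31.5.
Required input speed = output speed × R = 116 × 31.5 = 3654 rpm.

3654 rpm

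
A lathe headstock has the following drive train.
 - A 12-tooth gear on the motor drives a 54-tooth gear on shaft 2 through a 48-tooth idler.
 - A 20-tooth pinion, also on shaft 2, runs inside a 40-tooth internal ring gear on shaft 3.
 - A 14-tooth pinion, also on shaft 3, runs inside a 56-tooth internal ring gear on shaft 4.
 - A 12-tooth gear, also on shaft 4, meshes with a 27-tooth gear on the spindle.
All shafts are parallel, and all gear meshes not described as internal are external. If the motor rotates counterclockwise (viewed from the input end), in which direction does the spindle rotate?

the motor → shaft 2: driver → idler → driven is 2 external meshes, 2 reversals → CCW.
shaft 2 → shaft 3: internal mesh, same direction → CCW.
shaft 3 → shaft 4: internal mesh, same direction → CCW.
shaft 4 → the spindle: external mesh, 1 reversal → CW.
3 reversals in total — an odd number — so the spindle turns opposite to the motor.

clockwise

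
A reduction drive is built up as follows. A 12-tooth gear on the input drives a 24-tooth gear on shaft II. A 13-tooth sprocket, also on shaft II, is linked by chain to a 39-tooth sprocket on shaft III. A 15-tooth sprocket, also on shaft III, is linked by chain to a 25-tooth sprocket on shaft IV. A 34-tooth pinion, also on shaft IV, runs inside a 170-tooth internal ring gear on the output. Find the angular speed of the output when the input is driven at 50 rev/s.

1 rev/s

gear mesh 24/12 = 2 → 50/2 = 25 rev/s
chain 39/13 = 3 → 25/3 = 8.3333 rev/s
chain 25/15 = 1.6667 → 8.3333/1.6667 = 5 rev/s
internal gear 170/34 = 5 → 5/5 = 1 rev/s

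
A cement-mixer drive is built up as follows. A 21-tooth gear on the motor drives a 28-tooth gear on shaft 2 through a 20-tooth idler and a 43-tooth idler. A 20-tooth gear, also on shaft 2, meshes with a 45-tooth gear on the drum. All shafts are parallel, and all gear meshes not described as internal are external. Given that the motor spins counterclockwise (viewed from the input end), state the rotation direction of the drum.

the motor → shaft 2: driver → idler → idler → driven is 3 external meshes, 3 reversals → CW.
shaft 2 → the drum: external mesh, 1 reversal → CCW.
4 reversals in total — an even number — so the drum turns the same way as the motor.

counterclockwise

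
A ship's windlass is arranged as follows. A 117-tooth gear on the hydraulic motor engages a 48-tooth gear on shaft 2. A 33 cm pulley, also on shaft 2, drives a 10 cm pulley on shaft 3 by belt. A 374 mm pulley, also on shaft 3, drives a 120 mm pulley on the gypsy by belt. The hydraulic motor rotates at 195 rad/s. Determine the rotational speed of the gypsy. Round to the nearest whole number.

4889 rad/s

Gear mesh: ratio = 48/117 = 0.41026, so shaft 2 turns at 195 / 0.41026 = 475.31 rad/s.
Belt: ratio = 10/33 = 0.30303, so shaft 3 turns at 475.31 / 0.30303 = 1568.5 rad/s.
Belt: ratio = 120/374 = 0.32086, so the gypsy turns at 1568.5 / 0.32086 = 4888.6 rad/s.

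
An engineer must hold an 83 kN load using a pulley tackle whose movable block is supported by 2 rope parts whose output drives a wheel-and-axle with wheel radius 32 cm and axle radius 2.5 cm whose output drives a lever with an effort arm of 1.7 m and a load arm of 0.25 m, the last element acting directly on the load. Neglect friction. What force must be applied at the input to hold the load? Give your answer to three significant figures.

0.477 kN

Block-and-tackle MA = number of supporting rope parts = 2.
Wheel-and-axle MA = R/r = 32/2.5 = 12.8.
Lever MA = effort arm / load arm = 1.7/0.25 = 6.8.
Combined ideal MA = 2 × 12.8 × 6.8 = 174.08.
Effort = load / MA = 83 / 174.08 = 0.47679 kN.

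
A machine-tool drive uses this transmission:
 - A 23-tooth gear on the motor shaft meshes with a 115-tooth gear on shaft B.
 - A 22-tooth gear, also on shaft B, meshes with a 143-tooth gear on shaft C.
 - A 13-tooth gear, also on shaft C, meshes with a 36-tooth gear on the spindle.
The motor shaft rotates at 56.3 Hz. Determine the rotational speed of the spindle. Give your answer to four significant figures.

0.6256 Hz

the motor shaft → shaft B (gear mesh, 115/23): 56.3 ÷ 5 = 11.26 Hz
shaft B → shaft C (gear mesh, 143/22): 11.26 ÷ 6.5 = 1.7323 Hz
shaft C → the spindle (gear mesh, 36/13): 1.7323 ÷ 2.7692 = 0.62556 Hz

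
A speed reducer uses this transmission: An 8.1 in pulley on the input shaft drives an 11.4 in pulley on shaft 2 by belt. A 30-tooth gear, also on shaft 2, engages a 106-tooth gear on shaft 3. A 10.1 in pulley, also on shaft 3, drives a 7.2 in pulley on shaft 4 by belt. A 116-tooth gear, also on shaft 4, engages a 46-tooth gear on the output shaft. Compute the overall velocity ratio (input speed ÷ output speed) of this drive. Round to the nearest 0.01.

Each stage contributes driven/driver: belt 11.4/8.1 = 1.4074, gear mesh 106/30 = 3.5333, belt 7.2/10.1 = 0.71287, gear mesh 46/116 = 0.39655.
Overall: 1.4074 × 3.5333 × 0.71287 × 0.39655 = 1.4058.

1.41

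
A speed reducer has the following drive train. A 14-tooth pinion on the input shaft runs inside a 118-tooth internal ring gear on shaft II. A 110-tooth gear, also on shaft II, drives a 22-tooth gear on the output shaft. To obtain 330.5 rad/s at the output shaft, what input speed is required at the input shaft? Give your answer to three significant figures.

Overall ratio R = 8.4286 × 0.2 = 1.6857.
Required input speed = output speed × R = 330.5 × 1.6857 = 557.13 rad/s.

557 rad/s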